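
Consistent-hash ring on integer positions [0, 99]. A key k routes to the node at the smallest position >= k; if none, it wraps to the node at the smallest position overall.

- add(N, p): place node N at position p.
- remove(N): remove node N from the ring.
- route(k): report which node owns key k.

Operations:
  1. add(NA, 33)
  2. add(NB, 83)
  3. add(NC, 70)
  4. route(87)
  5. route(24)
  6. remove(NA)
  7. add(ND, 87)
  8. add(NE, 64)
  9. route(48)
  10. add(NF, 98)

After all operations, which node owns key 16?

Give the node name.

Op 1: add NA@33 -> ring=[33:NA]
Op 2: add NB@83 -> ring=[33:NA,83:NB]
Op 3: add NC@70 -> ring=[33:NA,70:NC,83:NB]
Op 4: route key 87: none >= 87, wrap to smallest pos 33 -> NA
Op 5: route key 24: smallest pos >= 24 is 33 -> NA
Op 6: remove NA -> ring=[70:NC,83:NB]
Op 7: add ND@87 -> ring=[70:NC,83:NB,87:ND]
Op 8: add NE@64 -> ring=[64:NE,70:NC,83:NB,87:ND]
Op 9: route key 48: smallest pos >= 48 is 64 -> NE
Op 10: add NF@98 -> ring=[64:NE,70:NC,83:NB,87:ND,98:NF]
Final route key 16: smallest pos >= 16 is 64 -> NE

Answer: NE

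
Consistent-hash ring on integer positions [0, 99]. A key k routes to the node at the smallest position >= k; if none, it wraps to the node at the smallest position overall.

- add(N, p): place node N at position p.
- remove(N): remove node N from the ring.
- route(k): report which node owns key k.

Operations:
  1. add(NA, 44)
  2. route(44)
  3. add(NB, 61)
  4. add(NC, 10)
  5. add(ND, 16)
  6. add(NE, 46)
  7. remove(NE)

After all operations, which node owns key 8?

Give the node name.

Op 1: add NA@44 -> ring=[44:NA]
Op 2: route key 44: smallest pos >= 44 is 44 -> NA
Op 3: add NB@61 -> ring=[44:NA,61:NB]
Op 4: add NC@10 -> ring=[10:NC,44:NA,61:NB]
Op 5: add ND@16 -> ring=[10:NC,16:ND,44:NA,61:NB]
Op 6: add NE@46 -> ring=[10:NC,16:ND,44:NA,46:NE,61:NB]
Op 7: remove NE -> ring=[10:NC,16:ND,44:NA,61:NB]
Final route key 8: smallest pos >= 8 is 10 -> NC

Answer: NC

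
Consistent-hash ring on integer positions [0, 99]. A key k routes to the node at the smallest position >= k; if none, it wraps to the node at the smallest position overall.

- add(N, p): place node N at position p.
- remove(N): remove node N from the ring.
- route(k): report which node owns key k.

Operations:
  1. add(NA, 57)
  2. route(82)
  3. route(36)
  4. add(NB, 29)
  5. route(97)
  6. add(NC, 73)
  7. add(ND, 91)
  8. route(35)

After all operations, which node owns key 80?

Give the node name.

Answer: ND

Derivation:
Op 1: add NA@57 -> ring=[57:NA]
Op 2: route key 82: none >= 82, wrap to smallest pos 57 -> NA
Op 3: route key 36: smallest pos >= 36 is 57 -> NA
Op 4: add NB@29 -> ring=[29:NB,57:NA]
Op 5: route key 97: none >= 97, wrap to smallest pos 29 -> NB
Op 6: add NC@73 -> ring=[29:NB,57:NA,73:NC]
Op 7: add ND@91 -> ring=[29:NB,57:NA,73:NC,91:ND]
Op 8: route key 35: smallest pos >= 35 is 57 -> NA
Final route key 80: smallest pos >= 80 is 91 -> ND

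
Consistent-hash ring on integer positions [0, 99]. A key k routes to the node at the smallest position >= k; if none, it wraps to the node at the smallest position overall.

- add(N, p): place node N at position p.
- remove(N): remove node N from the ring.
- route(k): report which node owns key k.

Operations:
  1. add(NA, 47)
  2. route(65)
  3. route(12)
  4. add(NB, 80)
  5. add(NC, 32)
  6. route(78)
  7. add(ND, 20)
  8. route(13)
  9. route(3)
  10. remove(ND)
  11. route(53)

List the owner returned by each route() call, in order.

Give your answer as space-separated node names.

Op 1: add NA@47 -> ring=[47:NA]
Op 2: route key 65: none >= 65, wrap to smallest pos 47 -> NA
Op 3: route key 12: smallest pos >= 12 is 47 -> NA
Op 4: add NB@80 -> ring=[47:NA,80:NB]
Op 5: add NC@32 -> ring=[32:NC,47:NA,80:NB]
Op 6: route key 78: smallest pos >= 78 is 80 -> NB
Op 7: add ND@20 -> ring=[20:ND,32:NC,47:NA,80:NB]
Op 8: route key 13: smallest pos >= 13 is 20 -> ND
Op 9: route key 3: smallest pos >= 3 is 20 -> ND
Op 10: remove ND -> ring=[32:NC,47:NA,80:NB]
Op 11: route key 53: smallest pos >= 53 is 80 -> NB

Answer: NA NA NB ND ND NB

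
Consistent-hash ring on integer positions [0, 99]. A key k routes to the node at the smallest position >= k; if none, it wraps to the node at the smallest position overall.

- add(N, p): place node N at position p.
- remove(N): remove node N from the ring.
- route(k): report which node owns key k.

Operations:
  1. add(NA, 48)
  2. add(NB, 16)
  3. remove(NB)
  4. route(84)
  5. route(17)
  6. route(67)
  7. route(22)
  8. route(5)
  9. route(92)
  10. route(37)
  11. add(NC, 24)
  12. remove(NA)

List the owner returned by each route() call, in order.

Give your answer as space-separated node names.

Answer: NA NA NA NA NA NA NA

Derivation:
Op 1: add NA@48 -> ring=[48:NA]
Op 2: add NB@16 -> ring=[16:NB,48:NA]
Op 3: remove NB -> ring=[48:NA]
Op 4: route key 84: none >= 84, wrap to smallest pos 48 -> NA
Op 5: route key 17: smallest pos >= 17 is 48 -> NA
Op 6: route key 67: none >= 67, wrap to smallest pos 48 -> NA
Op 7: route key 22: smallest pos >= 22 is 48 -> NA
Op 8: route key 5: smallest pos >= 5 is 48 -> NA
Op 9: route key 92: none >= 92, wrap to smallest pos 48 -> NA
Op 10: route key 37: smallest pos >= 37 is 48 -> NA
Op 11: add NC@24 -> ring=[24:NC,48:NA]
Op 12: remove NA -> ring=[24:NC]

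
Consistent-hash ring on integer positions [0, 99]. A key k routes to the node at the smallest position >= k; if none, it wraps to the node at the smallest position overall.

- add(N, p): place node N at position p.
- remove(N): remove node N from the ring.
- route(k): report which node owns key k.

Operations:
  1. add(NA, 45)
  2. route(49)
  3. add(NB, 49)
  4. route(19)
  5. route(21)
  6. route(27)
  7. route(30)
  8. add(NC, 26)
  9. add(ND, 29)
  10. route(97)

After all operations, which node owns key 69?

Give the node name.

Answer: NC

Derivation:
Op 1: add NA@45 -> ring=[45:NA]
Op 2: route key 49: none >= 49, wrap to smallest pos 45 -> NA
Op 3: add NB@49 -> ring=[45:NA,49:NB]
Op 4: route key 19: smallest pos >= 19 is 45 -> NA
Op 5: route key 21: smallest pos >= 21 is 45 -> NA
Op 6: route key 27: smallest pos >= 27 is 45 -> NA
Op 7: route key 30: smallest pos >= 30 is 45 -> NA
Op 8: add NC@26 -> ring=[26:NC,45:NA,49:NB]
Op 9: add ND@29 -> ring=[26:NC,29:ND,45:NA,49:NB]
Op 10: route key 97: none >= 97, wrap to smallest pos 26 -> NC
Final route key 69: none >= 69, wrap to smallest pos 26 -> NC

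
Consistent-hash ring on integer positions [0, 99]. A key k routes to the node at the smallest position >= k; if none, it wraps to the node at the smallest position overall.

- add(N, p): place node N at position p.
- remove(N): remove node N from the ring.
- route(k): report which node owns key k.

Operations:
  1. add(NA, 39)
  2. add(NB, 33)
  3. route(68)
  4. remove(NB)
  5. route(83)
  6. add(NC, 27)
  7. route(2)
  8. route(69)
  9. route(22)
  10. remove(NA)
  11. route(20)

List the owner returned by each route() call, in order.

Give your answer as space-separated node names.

Answer: NB NA NC NC NC NC

Derivation:
Op 1: add NA@39 -> ring=[39:NA]
Op 2: add NB@33 -> ring=[33:NB,39:NA]
Op 3: route key 68: none >= 68, wrap to smallest pos 33 -> NB
Op 4: remove NB -> ring=[39:NA]
Op 5: route key 83: none >= 83, wrap to smallest pos 39 -> NA
Op 6: add NC@27 -> ring=[27:NC,39:NA]
Op 7: route key 2: smallest pos >= 2 is 27 -> NC
Op 8: route key 69: none >= 69, wrap to smallest pos 27 -> NC
Op 9: route key 22: smallest pos >= 22 is 27 -> NC
Op 10: remove NA -> ring=[27:NC]
Op 11: route key 20: smallest pos >= 20 is 27 -> NC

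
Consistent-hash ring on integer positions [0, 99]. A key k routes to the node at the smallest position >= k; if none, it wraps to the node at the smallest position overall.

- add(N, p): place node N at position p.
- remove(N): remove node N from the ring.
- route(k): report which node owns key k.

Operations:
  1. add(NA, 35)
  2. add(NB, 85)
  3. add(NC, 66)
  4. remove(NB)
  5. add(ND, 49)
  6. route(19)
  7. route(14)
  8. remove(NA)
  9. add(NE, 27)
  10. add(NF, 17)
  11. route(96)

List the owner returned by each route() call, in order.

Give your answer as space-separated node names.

Op 1: add NA@35 -> ring=[35:NA]
Op 2: add NB@85 -> ring=[35:NA,85:NB]
Op 3: add NC@66 -> ring=[35:NA,66:NC,85:NB]
Op 4: remove NB -> ring=[35:NA,66:NC]
Op 5: add ND@49 -> ring=[35:NA,49:ND,66:NC]
Op 6: route key 19: smallest pos >= 19 is 35 -> NA
Op 7: route key 14: smallest pos >= 14 is 35 -> NA
Op 8: remove NA -> ring=[49:ND,66:NC]
Op 9: add NE@27 -> ring=[27:NE,49:ND,66:NC]
Op 10: add NF@17 -> ring=[17:NF,27:NE,49:ND,66:NC]
Op 11: route key 96: none >= 96, wrap to smallest pos 17 -> NF

Answer: NA NA NF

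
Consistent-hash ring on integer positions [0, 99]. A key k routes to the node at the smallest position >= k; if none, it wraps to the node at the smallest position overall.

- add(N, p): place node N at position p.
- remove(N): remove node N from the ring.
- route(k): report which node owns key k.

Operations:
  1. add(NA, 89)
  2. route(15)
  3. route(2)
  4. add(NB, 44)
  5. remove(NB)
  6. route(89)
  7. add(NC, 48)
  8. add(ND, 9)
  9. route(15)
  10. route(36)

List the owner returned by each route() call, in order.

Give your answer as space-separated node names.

Op 1: add NA@89 -> ring=[89:NA]
Op 2: route key 15: smallest pos >= 15 is 89 -> NA
Op 3: route key 2: smallest pos >= 2 is 89 -> NA
Op 4: add NB@44 -> ring=[44:NB,89:NA]
Op 5: remove NB -> ring=[89:NA]
Op 6: route key 89: smallest pos >= 89 is 89 -> NA
Op 7: add NC@48 -> ring=[48:NC,89:NA]
Op 8: add ND@9 -> ring=[9:ND,48:NC,89:NA]
Op 9: route key 15: smallest pos >= 15 is 48 -> NC
Op 10: route key 36: smallest pos >= 36 is 48 -> NC

Answer: NA NA NA NC NC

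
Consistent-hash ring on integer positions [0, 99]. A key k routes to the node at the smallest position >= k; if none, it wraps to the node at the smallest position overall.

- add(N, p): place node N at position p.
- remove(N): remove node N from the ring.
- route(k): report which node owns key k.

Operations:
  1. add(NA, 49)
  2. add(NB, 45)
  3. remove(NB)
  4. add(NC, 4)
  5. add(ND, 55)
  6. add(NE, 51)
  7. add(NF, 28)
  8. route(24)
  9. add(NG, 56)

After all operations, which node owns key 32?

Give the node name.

Op 1: add NA@49 -> ring=[49:NA]
Op 2: add NB@45 -> ring=[45:NB,49:NA]
Op 3: remove NB -> ring=[49:NA]
Op 4: add NC@4 -> ring=[4:NC,49:NA]
Op 5: add ND@55 -> ring=[4:NC,49:NA,55:ND]
Op 6: add NE@51 -> ring=[4:NC,49:NA,51:NE,55:ND]
Op 7: add NF@28 -> ring=[4:NC,28:NF,49:NA,51:NE,55:ND]
Op 8: route key 24: smallest pos >= 24 is 28 -> NF
Op 9: add NG@56 -> ring=[4:NC,28:NF,49:NA,51:NE,55:ND,56:NG]
Final route key 32: smallest pos >= 32 is 49 -> NA

Answer: NA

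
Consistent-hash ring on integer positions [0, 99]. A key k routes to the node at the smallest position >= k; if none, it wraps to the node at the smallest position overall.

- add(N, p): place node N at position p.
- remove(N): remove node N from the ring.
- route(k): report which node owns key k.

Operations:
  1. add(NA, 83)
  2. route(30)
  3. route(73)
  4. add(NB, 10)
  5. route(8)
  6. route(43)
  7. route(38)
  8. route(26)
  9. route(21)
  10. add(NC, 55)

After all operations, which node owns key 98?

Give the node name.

Op 1: add NA@83 -> ring=[83:NA]
Op 2: route key 30: smallest pos >= 30 is 83 -> NA
Op 3: route key 73: smallest pos >= 73 is 83 -> NA
Op 4: add NB@10 -> ring=[10:NB,83:NA]
Op 5: route key 8: smallest pos >= 8 is 10 -> NB
Op 6: route key 43: smallest pos >= 43 is 83 -> NA
Op 7: route key 38: smallest pos >= 38 is 83 -> NA
Op 8: route key 26: smallest pos >= 26 is 83 -> NA
Op 9: route key 21: smallest pos >= 21 is 83 -> NA
Op 10: add NC@55 -> ring=[10:NB,55:NC,83:NA]
Final route key 98: none >= 98, wrap to smallest pos 10 -> NB

Answer: NB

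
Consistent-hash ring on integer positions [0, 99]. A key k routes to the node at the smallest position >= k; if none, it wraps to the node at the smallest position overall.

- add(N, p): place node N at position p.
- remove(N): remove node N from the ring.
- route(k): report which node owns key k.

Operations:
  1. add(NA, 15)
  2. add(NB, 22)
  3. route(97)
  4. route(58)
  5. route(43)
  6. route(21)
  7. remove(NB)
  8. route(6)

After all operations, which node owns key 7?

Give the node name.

Answer: NA

Derivation:
Op 1: add NA@15 -> ring=[15:NA]
Op 2: add NB@22 -> ring=[15:NA,22:NB]
Op 3: route key 97: none >= 97, wrap to smallest pos 15 -> NA
Op 4: route key 58: none >= 58, wrap to smallest pos 15 -> NA
Op 5: route key 43: none >= 43, wrap to smallest pos 15 -> NA
Op 6: route key 21: smallest pos >= 21 is 22 -> NB
Op 7: remove NB -> ring=[15:NA]
Op 8: route key 6: smallest pos >= 6 is 15 -> NA
Final route key 7: smallest pos >= 7 is 15 -> NA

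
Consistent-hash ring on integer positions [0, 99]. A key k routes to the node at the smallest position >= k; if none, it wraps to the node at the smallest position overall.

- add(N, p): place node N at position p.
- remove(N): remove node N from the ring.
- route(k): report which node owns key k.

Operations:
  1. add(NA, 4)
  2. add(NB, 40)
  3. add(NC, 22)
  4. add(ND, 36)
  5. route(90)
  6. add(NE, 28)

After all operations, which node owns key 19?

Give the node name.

Op 1: add NA@4 -> ring=[4:NA]
Op 2: add NB@40 -> ring=[4:NA,40:NB]
Op 3: add NC@22 -> ring=[4:NA,22:NC,40:NB]
Op 4: add ND@36 -> ring=[4:NA,22:NC,36:ND,40:NB]
Op 5: route key 90: none >= 90, wrap to smallest pos 4 -> NA
Op 6: add NE@28 -> ring=[4:NA,22:NC,28:NE,36:ND,40:NB]
Final route key 19: smallest pos >= 19 is 22 -> NC

Answer: NC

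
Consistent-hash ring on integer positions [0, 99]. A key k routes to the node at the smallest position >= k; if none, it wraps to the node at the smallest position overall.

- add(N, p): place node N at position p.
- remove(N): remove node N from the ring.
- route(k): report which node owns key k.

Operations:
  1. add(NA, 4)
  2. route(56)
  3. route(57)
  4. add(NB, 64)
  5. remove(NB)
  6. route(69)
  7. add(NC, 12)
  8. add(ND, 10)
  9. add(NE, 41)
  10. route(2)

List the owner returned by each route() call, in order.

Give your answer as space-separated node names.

Op 1: add NA@4 -> ring=[4:NA]
Op 2: route key 56: none >= 56, wrap to smallest pos 4 -> NA
Op 3: route key 57: none >= 57, wrap to smallest pos 4 -> NA
Op 4: add NB@64 -> ring=[4:NA,64:NB]
Op 5: remove NB -> ring=[4:NA]
Op 6: route key 69: none >= 69, wrap to smallest pos 4 -> NA
Op 7: add NC@12 -> ring=[4:NA,12:NC]
Op 8: add ND@10 -> ring=[4:NA,10:ND,12:NC]
Op 9: add NE@41 -> ring=[4:NA,10:ND,12:NC,41:NE]
Op 10: route key 2: smallest pos >= 2 is 4 -> NA

Answer: NA NA NA NA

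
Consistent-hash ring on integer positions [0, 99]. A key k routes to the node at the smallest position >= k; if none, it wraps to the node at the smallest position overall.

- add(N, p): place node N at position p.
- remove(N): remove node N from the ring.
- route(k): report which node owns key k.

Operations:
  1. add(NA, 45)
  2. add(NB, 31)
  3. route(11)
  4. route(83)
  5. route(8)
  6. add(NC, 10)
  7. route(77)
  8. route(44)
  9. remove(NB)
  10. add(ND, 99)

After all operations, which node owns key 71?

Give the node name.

Op 1: add NA@45 -> ring=[45:NA]
Op 2: add NB@31 -> ring=[31:NB,45:NA]
Op 3: route key 11: smallest pos >= 11 is 31 -> NB
Op 4: route key 83: none >= 83, wrap to smallest pos 31 -> NB
Op 5: route key 8: smallest pos >= 8 is 31 -> NB
Op 6: add NC@10 -> ring=[10:NC,31:NB,45:NA]
Op 7: route key 77: none >= 77, wrap to smallest pos 10 -> NC
Op 8: route key 44: smallest pos >= 44 is 45 -> NA
Op 9: remove NB -> ring=[10:NC,45:NA]
Op 10: add ND@99 -> ring=[10:NC,45:NA,99:ND]
Final route key 71: smallest pos >= 71 is 99 -> ND

Answer: ND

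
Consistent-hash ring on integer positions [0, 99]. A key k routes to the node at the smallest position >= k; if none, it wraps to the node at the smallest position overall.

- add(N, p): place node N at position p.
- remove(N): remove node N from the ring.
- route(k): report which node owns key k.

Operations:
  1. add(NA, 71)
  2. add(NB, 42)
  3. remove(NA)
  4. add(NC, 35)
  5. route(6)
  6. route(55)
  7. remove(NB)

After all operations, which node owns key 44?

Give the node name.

Op 1: add NA@71 -> ring=[71:NA]
Op 2: add NB@42 -> ring=[42:NB,71:NA]
Op 3: remove NA -> ring=[42:NB]
Op 4: add NC@35 -> ring=[35:NC,42:NB]
Op 5: route key 6: smallest pos >= 6 is 35 -> NC
Op 6: route key 55: none >= 55, wrap to smallest pos 35 -> NC
Op 7: remove NB -> ring=[35:NC]
Final route key 44: none >= 44, wrap to smallest pos 35 -> NC

Answer: NC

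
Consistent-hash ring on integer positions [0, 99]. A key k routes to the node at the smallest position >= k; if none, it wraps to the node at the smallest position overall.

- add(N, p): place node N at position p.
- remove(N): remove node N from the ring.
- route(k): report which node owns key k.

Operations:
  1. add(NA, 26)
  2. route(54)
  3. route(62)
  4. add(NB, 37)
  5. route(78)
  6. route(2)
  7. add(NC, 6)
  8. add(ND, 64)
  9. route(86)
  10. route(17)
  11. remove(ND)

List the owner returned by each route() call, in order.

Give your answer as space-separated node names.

Answer: NA NA NA NA NC NA

Derivation:
Op 1: add NA@26 -> ring=[26:NA]
Op 2: route key 54: none >= 54, wrap to smallest pos 26 -> NA
Op 3: route key 62: none >= 62, wrap to smallest pos 26 -> NA
Op 4: add NB@37 -> ring=[26:NA,37:NB]
Op 5: route key 78: none >= 78, wrap to smallest pos 26 -> NA
Op 6: route key 2: smallest pos >= 2 is 26 -> NA
Op 7: add NC@6 -> ring=[6:NC,26:NA,37:NB]
Op 8: add ND@64 -> ring=[6:NC,26:NA,37:NB,64:ND]
Op 9: route key 86: none >= 86, wrap to smallest pos 6 -> NC
Op 10: route key 17: smallest pos >= 17 is 26 -> NA
Op 11: remove ND -> ring=[6:NC,26:NA,37:NB]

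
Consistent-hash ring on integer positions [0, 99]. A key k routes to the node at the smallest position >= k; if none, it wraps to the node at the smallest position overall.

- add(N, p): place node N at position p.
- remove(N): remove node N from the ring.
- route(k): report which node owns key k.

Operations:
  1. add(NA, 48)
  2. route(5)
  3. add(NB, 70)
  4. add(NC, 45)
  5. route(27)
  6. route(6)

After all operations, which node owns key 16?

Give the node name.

Answer: NC

Derivation:
Op 1: add NA@48 -> ring=[48:NA]
Op 2: route key 5: smallest pos >= 5 is 48 -> NA
Op 3: add NB@70 -> ring=[48:NA,70:NB]
Op 4: add NC@45 -> ring=[45:NC,48:NA,70:NB]
Op 5: route key 27: smallest pos >= 27 is 45 -> NC
Op 6: route key 6: smallest pos >= 6 is 45 -> NC
Final route key 16: smallest pos >= 16 is 45 -> NC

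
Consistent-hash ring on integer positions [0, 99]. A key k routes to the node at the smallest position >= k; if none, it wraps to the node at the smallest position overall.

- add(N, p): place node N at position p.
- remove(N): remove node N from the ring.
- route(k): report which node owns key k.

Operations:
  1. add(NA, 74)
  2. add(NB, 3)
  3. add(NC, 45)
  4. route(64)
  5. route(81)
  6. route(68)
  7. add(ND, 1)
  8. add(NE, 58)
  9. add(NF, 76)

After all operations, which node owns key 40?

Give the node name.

Op 1: add NA@74 -> ring=[74:NA]
Op 2: add NB@3 -> ring=[3:NB,74:NA]
Op 3: add NC@45 -> ring=[3:NB,45:NC,74:NA]
Op 4: route key 64: smallest pos >= 64 is 74 -> NA
Op 5: route key 81: none >= 81, wrap to smallest pos 3 -> NB
Op 6: route key 68: smallest pos >= 68 is 74 -> NA
Op 7: add ND@1 -> ring=[1:ND,3:NB,45:NC,74:NA]
Op 8: add NE@58 -> ring=[1:ND,3:NB,45:NC,58:NE,74:NA]
Op 9: add NF@76 -> ring=[1:ND,3:NB,45:NC,58:NE,74:NA,76:NF]
Final route key 40: smallest pos >= 40 is 45 -> NC

Answer: NC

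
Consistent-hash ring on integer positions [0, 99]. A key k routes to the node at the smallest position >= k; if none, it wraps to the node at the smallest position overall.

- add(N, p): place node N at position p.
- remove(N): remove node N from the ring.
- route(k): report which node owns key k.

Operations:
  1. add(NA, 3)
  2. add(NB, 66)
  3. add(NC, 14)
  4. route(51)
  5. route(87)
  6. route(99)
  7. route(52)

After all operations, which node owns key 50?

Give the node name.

Op 1: add NA@3 -> ring=[3:NA]
Op 2: add NB@66 -> ring=[3:NA,66:NB]
Op 3: add NC@14 -> ring=[3:NA,14:NC,66:NB]
Op 4: route key 51: smallest pos >= 51 is 66 -> NB
Op 5: route key 87: none >= 87, wrap to smallest pos 3 -> NA
Op 6: route key 99: none >= 99, wrap to smallest pos 3 -> NA
Op 7: route key 52: smallest pos >= 52 is 66 -> NB
Final route key 50: smallest pos >= 50 is 66 -> NB

Answer: NB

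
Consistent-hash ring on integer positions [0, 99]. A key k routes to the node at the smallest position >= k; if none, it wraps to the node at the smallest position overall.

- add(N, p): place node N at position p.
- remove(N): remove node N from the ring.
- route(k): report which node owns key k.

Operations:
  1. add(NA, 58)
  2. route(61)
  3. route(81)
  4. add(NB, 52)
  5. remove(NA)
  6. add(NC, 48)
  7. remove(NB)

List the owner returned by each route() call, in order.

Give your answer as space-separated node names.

Op 1: add NA@58 -> ring=[58:NA]
Op 2: route key 61: none >= 61, wrap to smallest pos 58 -> NA
Op 3: route key 81: none >= 81, wrap to smallest pos 58 -> NA
Op 4: add NB@52 -> ring=[52:NB,58:NA]
Op 5: remove NA -> ring=[52:NB]
Op 6: add NC@48 -> ring=[48:NC,52:NB]
Op 7: remove NB -> ring=[48:NC]

Answer: NA NA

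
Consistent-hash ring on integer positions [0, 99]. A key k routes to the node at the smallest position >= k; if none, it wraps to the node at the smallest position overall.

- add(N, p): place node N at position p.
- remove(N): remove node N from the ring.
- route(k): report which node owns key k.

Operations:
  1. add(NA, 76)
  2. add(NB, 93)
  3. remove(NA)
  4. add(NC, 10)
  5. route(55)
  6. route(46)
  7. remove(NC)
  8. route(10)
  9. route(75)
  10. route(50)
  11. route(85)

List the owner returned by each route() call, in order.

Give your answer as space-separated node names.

Op 1: add NA@76 -> ring=[76:NA]
Op 2: add NB@93 -> ring=[76:NA,93:NB]
Op 3: remove NA -> ring=[93:NB]
Op 4: add NC@10 -> ring=[10:NC,93:NB]
Op 5: route key 55: smallest pos >= 55 is 93 -> NB
Op 6: route key 46: smallest pos >= 46 is 93 -> NB
Op 7: remove NC -> ring=[93:NB]
Op 8: route key 10: smallest pos >= 10 is 93 -> NB
Op 9: route key 75: smallest pos >= 75 is 93 -> NB
Op 10: route key 50: smallest pos >= 50 is 93 -> NB
Op 11: route key 85: smallest pos >= 85 is 93 -> NB

Answer: NB NB NB NB NB NB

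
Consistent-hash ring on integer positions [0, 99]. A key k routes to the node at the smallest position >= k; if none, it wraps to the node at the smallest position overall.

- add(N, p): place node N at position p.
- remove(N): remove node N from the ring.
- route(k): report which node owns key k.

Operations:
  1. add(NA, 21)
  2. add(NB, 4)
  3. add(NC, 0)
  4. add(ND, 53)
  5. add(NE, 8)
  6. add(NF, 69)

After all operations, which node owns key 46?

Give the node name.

Answer: ND

Derivation:
Op 1: add NA@21 -> ring=[21:NA]
Op 2: add NB@4 -> ring=[4:NB,21:NA]
Op 3: add NC@0 -> ring=[0:NC,4:NB,21:NA]
Op 4: add ND@53 -> ring=[0:NC,4:NB,21:NA,53:ND]
Op 5: add NE@8 -> ring=[0:NC,4:NB,8:NE,21:NA,53:ND]
Op 6: add NF@69 -> ring=[0:NC,4:NB,8:NE,21:NA,53:ND,69:NF]
Final route key 46: smallest pos >= 46 is 53 -> ND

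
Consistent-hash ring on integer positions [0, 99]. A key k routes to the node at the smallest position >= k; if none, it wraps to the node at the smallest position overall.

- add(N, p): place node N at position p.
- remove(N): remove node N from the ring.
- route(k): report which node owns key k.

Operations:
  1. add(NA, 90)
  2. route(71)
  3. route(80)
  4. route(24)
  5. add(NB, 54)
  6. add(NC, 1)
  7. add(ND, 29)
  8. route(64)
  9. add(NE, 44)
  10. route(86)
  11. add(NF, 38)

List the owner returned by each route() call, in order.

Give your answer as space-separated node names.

Answer: NA NA NA NA NA

Derivation:
Op 1: add NA@90 -> ring=[90:NA]
Op 2: route key 71: smallest pos >= 71 is 90 -> NA
Op 3: route key 80: smallest pos >= 80 is 90 -> NA
Op 4: route key 24: smallest pos >= 24 is 90 -> NA
Op 5: add NB@54 -> ring=[54:NB,90:NA]
Op 6: add NC@1 -> ring=[1:NC,54:NB,90:NA]
Op 7: add ND@29 -> ring=[1:NC,29:ND,54:NB,90:NA]
Op 8: route key 64: smallest pos >= 64 is 90 -> NA
Op 9: add NE@44 -> ring=[1:NC,29:ND,44:NE,54:NB,90:NA]
Op 10: route key 86: smallest pos >= 86 is 90 -> NA
Op 11: add NF@38 -> ring=[1:NC,29:ND,38:NF,44:NE,54:NB,90:NA]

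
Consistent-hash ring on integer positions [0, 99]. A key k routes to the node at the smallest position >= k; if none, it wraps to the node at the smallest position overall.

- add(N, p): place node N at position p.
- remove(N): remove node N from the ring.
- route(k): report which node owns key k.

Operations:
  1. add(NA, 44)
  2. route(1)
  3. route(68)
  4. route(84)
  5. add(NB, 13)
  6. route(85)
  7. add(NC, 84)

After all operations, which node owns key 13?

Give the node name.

Answer: NB

Derivation:
Op 1: add NA@44 -> ring=[44:NA]
Op 2: route key 1: smallest pos >= 1 is 44 -> NA
Op 3: route key 68: none >= 68, wrap to smallest pos 44 -> NA
Op 4: route key 84: none >= 84, wrap to smallest pos 44 -> NA
Op 5: add NB@13 -> ring=[13:NB,44:NA]
Op 6: route key 85: none >= 85, wrap to smallest pos 13 -> NB
Op 7: add NC@84 -> ring=[13:NB,44:NA,84:NC]
Final route key 13: smallest pos >= 13 is 13 -> NB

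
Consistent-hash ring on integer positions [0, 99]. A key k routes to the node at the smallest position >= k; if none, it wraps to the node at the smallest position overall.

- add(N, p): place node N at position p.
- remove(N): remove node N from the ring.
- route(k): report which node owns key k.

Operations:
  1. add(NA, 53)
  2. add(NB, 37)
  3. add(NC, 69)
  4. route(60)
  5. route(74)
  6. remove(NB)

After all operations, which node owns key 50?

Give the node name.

Op 1: add NA@53 -> ring=[53:NA]
Op 2: add NB@37 -> ring=[37:NB,53:NA]
Op 3: add NC@69 -> ring=[37:NB,53:NA,69:NC]
Op 4: route key 60: smallest pos >= 60 is 69 -> NC
Op 5: route key 74: none >= 74, wrap to smallest pos 37 -> NB
Op 6: remove NB -> ring=[53:NA,69:NC]
Final route key 50: smallest pos >= 50 is 53 -> NA

Answer: NA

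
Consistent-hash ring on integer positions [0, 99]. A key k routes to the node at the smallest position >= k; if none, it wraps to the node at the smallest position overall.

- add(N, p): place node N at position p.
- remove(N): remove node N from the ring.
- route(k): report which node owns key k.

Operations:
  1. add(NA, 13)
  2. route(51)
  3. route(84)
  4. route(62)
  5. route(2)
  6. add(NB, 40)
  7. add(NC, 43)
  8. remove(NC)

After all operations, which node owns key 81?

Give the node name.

Answer: NA

Derivation:
Op 1: add NA@13 -> ring=[13:NA]
Op 2: route key 51: none >= 51, wrap to smallest pos 13 -> NA
Op 3: route key 84: none >= 84, wrap to smallest pos 13 -> NA
Op 4: route key 62: none >= 62, wrap to smallest pos 13 -> NA
Op 5: route key 2: smallest pos >= 2 is 13 -> NA
Op 6: add NB@40 -> ring=[13:NA,40:NB]
Op 7: add NC@43 -> ring=[13:NA,40:NB,43:NC]
Op 8: remove NC -> ring=[13:NA,40:NB]
Final route key 81: none >= 81, wrap to smallest pos 13 -> NA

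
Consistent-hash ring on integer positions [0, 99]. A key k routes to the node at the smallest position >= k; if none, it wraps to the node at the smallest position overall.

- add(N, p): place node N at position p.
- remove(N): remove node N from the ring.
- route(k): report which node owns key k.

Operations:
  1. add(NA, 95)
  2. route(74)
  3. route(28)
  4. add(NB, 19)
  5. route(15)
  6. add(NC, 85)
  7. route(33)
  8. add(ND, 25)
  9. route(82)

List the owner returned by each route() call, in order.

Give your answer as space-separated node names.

Answer: NA NA NB NC NC

Derivation:
Op 1: add NA@95 -> ring=[95:NA]
Op 2: route key 74: smallest pos >= 74 is 95 -> NA
Op 3: route key 28: smallest pos >= 28 is 95 -> NA
Op 4: add NB@19 -> ring=[19:NB,95:NA]
Op 5: route key 15: smallest pos >= 15 is 19 -> NB
Op 6: add NC@85 -> ring=[19:NB,85:NC,95:NA]
Op 7: route key 33: smallest pos >= 33 is 85 -> NC
Op 8: add ND@25 -> ring=[19:NB,25:ND,85:NC,95:NA]
Op 9: route key 82: smallest pos >= 82 is 85 -> NC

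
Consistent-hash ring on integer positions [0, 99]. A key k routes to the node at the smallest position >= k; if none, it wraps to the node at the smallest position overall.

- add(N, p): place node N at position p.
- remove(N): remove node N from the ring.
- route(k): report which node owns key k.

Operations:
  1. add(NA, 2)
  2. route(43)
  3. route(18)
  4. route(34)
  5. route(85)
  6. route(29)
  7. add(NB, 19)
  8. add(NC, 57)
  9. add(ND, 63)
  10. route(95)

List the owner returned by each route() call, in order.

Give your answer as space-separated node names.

Answer: NA NA NA NA NA NA

Derivation:
Op 1: add NA@2 -> ring=[2:NA]
Op 2: route key 43: none >= 43, wrap to smallest pos 2 -> NA
Op 3: route key 18: none >= 18, wrap to smallest pos 2 -> NA
Op 4: route key 34: none >= 34, wrap to smallest pos 2 -> NA
Op 5: route key 85: none >= 85, wrap to smallest pos 2 -> NA
Op 6: route key 29: none >= 29, wrap to smallest pos 2 -> NA
Op 7: add NB@19 -> ring=[2:NA,19:NB]
Op 8: add NC@57 -> ring=[2:NA,19:NB,57:NC]
Op 9: add ND@63 -> ring=[2:NA,19:NB,57:NC,63:ND]
Op 10: route key 95: none >= 95, wrap to smallest pos 2 -> NA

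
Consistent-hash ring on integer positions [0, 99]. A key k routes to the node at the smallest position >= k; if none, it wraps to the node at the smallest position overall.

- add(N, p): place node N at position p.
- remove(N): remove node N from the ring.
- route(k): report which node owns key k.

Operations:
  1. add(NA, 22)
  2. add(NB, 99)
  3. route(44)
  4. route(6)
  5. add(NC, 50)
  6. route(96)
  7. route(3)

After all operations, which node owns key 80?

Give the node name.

Op 1: add NA@22 -> ring=[22:NA]
Op 2: add NB@99 -> ring=[22:NA,99:NB]
Op 3: route key 44: smallest pos >= 44 is 99 -> NB
Op 4: route key 6: smallest pos >= 6 is 22 -> NA
Op 5: add NC@50 -> ring=[22:NA,50:NC,99:NB]
Op 6: route key 96: smallest pos >= 96 is 99 -> NB
Op 7: route key 3: smallest pos >= 3 is 22 -> NA
Final route key 80: smallest pos >= 80 is 99 -> NB

Answer: NB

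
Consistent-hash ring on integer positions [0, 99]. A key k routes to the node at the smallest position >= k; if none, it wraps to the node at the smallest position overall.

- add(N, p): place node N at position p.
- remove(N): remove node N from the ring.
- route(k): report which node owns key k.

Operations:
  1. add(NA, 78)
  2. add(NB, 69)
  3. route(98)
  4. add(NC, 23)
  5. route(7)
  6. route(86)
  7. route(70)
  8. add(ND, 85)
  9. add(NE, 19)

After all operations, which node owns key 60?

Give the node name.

Answer: NB

Derivation:
Op 1: add NA@78 -> ring=[78:NA]
Op 2: add NB@69 -> ring=[69:NB,78:NA]
Op 3: route key 98: none >= 98, wrap to smallest pos 69 -> NB
Op 4: add NC@23 -> ring=[23:NC,69:NB,78:NA]
Op 5: route key 7: smallest pos >= 7 is 23 -> NC
Op 6: route key 86: none >= 86, wrap to smallest pos 23 -> NC
Op 7: route key 70: smallest pos >= 70 is 78 -> NA
Op 8: add ND@85 -> ring=[23:NC,69:NB,78:NA,85:ND]
Op 9: add NE@19 -> ring=[19:NE,23:NC,69:NB,78:NA,85:ND]
Final route key 60: smallest pos >= 60 is 69 -> NB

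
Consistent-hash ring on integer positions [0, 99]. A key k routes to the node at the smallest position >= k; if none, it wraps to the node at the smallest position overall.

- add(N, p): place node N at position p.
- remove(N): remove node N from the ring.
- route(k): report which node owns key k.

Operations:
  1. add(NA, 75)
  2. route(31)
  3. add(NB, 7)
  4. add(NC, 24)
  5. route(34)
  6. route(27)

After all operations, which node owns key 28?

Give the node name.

Op 1: add NA@75 -> ring=[75:NA]
Op 2: route key 31: smallest pos >= 31 is 75 -> NA
Op 3: add NB@7 -> ring=[7:NB,75:NA]
Op 4: add NC@24 -> ring=[7:NB,24:NC,75:NA]
Op 5: route key 34: smallest pos >= 34 is 75 -> NA
Op 6: route key 27: smallest pos >= 27 is 75 -> NA
Final route key 28: smallest pos >= 28 is 75 -> NA

Answer: NA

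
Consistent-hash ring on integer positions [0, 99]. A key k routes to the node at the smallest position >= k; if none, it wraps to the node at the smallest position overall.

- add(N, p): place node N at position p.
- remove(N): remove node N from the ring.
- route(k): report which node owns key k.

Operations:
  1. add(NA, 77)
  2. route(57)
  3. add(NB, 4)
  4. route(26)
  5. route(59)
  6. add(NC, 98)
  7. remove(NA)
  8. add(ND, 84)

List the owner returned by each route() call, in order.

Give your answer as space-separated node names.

Answer: NA NA NA

Derivation:
Op 1: add NA@77 -> ring=[77:NA]
Op 2: route key 57: smallest pos >= 57 is 77 -> NA
Op 3: add NB@4 -> ring=[4:NB,77:NA]
Op 4: route key 26: smallest pos >= 26 is 77 -> NA
Op 5: route key 59: smallest pos >= 59 is 77 -> NA
Op 6: add NC@98 -> ring=[4:NB,77:NA,98:NC]
Op 7: remove NA -> ring=[4:NB,98:NC]
Op 8: add ND@84 -> ring=[4:NB,84:ND,98:NC]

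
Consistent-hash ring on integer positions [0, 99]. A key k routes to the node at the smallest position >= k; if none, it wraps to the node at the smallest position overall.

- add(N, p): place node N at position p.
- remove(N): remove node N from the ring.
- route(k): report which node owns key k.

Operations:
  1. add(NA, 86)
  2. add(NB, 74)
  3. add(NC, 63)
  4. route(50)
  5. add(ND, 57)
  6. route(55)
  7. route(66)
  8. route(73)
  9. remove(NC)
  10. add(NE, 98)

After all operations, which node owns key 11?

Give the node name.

Answer: ND

Derivation:
Op 1: add NA@86 -> ring=[86:NA]
Op 2: add NB@74 -> ring=[74:NB,86:NA]
Op 3: add NC@63 -> ring=[63:NC,74:NB,86:NA]
Op 4: route key 50: smallest pos >= 50 is 63 -> NC
Op 5: add ND@57 -> ring=[57:ND,63:NC,74:NB,86:NA]
Op 6: route key 55: smallest pos >= 55 is 57 -> ND
Op 7: route key 66: smallest pos >= 66 is 74 -> NB
Op 8: route key 73: smallest pos >= 73 is 74 -> NB
Op 9: remove NC -> ring=[57:ND,74:NB,86:NA]
Op 10: add NE@98 -> ring=[57:ND,74:NB,86:NA,98:NE]
Final route key 11: smallest pos >= 11 is 57 -> ND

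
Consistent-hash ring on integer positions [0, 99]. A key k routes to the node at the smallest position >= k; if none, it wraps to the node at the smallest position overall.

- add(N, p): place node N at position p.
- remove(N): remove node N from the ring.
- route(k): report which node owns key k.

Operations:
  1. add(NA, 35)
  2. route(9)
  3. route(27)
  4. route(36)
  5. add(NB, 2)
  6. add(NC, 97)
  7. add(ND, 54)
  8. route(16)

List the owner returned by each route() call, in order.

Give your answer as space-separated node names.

Op 1: add NA@35 -> ring=[35:NA]
Op 2: route key 9: smallest pos >= 9 is 35 -> NA
Op 3: route key 27: smallest pos >= 27 is 35 -> NA
Op 4: route key 36: none >= 36, wrap to smallest pos 35 -> NA
Op 5: add NB@2 -> ring=[2:NB,35:NA]
Op 6: add NC@97 -> ring=[2:NB,35:NA,97:NC]
Op 7: add ND@54 -> ring=[2:NB,35:NA,54:ND,97:NC]
Op 8: route key 16: smallest pos >= 16 is 35 -> NA

Answer: NA NA NA NA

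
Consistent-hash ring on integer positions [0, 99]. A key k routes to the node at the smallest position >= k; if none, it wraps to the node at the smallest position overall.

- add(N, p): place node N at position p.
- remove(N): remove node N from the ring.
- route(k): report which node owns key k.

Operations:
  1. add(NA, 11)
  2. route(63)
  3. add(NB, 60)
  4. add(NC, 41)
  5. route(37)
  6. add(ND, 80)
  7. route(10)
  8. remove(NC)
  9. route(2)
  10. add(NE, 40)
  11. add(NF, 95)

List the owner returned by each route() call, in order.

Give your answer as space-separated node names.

Answer: NA NC NA NA

Derivation:
Op 1: add NA@11 -> ring=[11:NA]
Op 2: route key 63: none >= 63, wrap to smallest pos 11 -> NA
Op 3: add NB@60 -> ring=[11:NA,60:NB]
Op 4: add NC@41 -> ring=[11:NA,41:NC,60:NB]
Op 5: route key 37: smallest pos >= 37 is 41 -> NC
Op 6: add ND@80 -> ring=[11:NA,41:NC,60:NB,80:ND]
Op 7: route key 10: smallest pos >= 10 is 11 -> NA
Op 8: remove NC -> ring=[11:NA,60:NB,80:ND]
Op 9: route key 2: smallest pos >= 2 is 11 -> NA
Op 10: add NE@40 -> ring=[11:NA,40:NE,60:NB,80:ND]
Op 11: add NF@95 -> ring=[11:NA,40:NE,60:NB,80:ND,95:NF]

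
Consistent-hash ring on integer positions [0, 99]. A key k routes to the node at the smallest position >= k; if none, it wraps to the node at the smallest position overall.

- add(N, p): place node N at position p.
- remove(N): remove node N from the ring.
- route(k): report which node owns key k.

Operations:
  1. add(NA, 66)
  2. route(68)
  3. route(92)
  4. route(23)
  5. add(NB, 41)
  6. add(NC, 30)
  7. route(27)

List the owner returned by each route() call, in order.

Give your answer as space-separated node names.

Answer: NA NA NA NC

Derivation:
Op 1: add NA@66 -> ring=[66:NA]
Op 2: route key 68: none >= 68, wrap to smallest pos 66 -> NA
Op 3: route key 92: none >= 92, wrap to smallest pos 66 -> NA
Op 4: route key 23: smallest pos >= 23 is 66 -> NA
Op 5: add NB@41 -> ring=[41:NB,66:NA]
Op 6: add NC@30 -> ring=[30:NC,41:NB,66:NA]
Op 7: route key 27: smallest pos >= 27 is 30 -> NC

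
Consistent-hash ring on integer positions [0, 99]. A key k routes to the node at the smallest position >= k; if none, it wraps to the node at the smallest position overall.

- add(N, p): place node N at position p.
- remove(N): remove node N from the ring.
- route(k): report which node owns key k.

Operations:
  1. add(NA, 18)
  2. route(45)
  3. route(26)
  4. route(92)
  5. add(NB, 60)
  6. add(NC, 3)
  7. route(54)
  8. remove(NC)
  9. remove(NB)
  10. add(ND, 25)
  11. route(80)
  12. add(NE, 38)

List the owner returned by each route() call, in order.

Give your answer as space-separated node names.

Answer: NA NA NA NB NA

Derivation:
Op 1: add NA@18 -> ring=[18:NA]
Op 2: route key 45: none >= 45, wrap to smallest pos 18 -> NA
Op 3: route key 26: none >= 26, wrap to smallest pos 18 -> NA
Op 4: route key 92: none >= 92, wrap to smallest pos 18 -> NA
Op 5: add NB@60 -> ring=[18:NA,60:NB]
Op 6: add NC@3 -> ring=[3:NC,18:NA,60:NB]
Op 7: route key 54: smallest pos >= 54 is 60 -> NB
Op 8: remove NC -> ring=[18:NA,60:NB]
Op 9: remove NB -> ring=[18:NA]
Op 10: add ND@25 -> ring=[18:NA,25:ND]
Op 11: route key 80: none >= 80, wrap to smallest pos 18 -> NA
Op 12: add NE@38 -> ring=[18:NA,25:ND,38:NE]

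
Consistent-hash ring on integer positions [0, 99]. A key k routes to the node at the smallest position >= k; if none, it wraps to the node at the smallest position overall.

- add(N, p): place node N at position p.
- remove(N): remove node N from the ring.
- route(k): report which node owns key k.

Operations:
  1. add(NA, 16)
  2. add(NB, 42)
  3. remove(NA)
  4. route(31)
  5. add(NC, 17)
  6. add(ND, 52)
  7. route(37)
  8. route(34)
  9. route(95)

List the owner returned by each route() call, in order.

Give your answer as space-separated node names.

Answer: NB NB NB NC

Derivation:
Op 1: add NA@16 -> ring=[16:NA]
Op 2: add NB@42 -> ring=[16:NA,42:NB]
Op 3: remove NA -> ring=[42:NB]
Op 4: route key 31: smallest pos >= 31 is 42 -> NB
Op 5: add NC@17 -> ring=[17:NC,42:NB]
Op 6: add ND@52 -> ring=[17:NC,42:NB,52:ND]
Op 7: route key 37: smallest pos >= 37 is 42 -> NB
Op 8: route key 34: smallest pos >= 34 is 42 -> NB
Op 9: route key 95: none >= 95, wrap to smallest pos 17 -> NC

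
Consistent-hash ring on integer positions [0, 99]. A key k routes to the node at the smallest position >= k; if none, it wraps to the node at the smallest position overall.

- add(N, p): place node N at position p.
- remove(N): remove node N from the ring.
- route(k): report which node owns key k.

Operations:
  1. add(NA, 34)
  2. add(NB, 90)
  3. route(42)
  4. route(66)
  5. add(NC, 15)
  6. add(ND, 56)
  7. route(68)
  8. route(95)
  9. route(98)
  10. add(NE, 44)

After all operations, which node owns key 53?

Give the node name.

Answer: ND

Derivation:
Op 1: add NA@34 -> ring=[34:NA]
Op 2: add NB@90 -> ring=[34:NA,90:NB]
Op 3: route key 42: smallest pos >= 42 is 90 -> NB
Op 4: route key 66: smallest pos >= 66 is 90 -> NB
Op 5: add NC@15 -> ring=[15:NC,34:NA,90:NB]
Op 6: add ND@56 -> ring=[15:NC,34:NA,56:ND,90:NB]
Op 7: route key 68: smallest pos >= 68 is 90 -> NB
Op 8: route key 95: none >= 95, wrap to smallest pos 15 -> NC
Op 9: route key 98: none >= 98, wrap to smallest pos 15 -> NC
Op 10: add NE@44 -> ring=[15:NC,34:NA,44:NE,56:ND,90:NB]
Final route key 53: smallest pos >= 53 is 56 -> ND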